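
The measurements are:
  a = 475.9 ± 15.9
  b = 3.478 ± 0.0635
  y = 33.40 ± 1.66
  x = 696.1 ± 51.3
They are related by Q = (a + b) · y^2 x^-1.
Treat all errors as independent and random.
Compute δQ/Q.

0.128

Let u = a + b = 479.4. δu = √(δa² + δb²) = √(253 + 0.00403) = 15.9, so δu/u = 0.0332.
Q is then a monomial in u, y, x:
δQ/Q = √((δu/u)² + (2·δy/y)² + (-1·δx/x)²) = √(0.00110 + 0.00988 + 0.00543) = 0.128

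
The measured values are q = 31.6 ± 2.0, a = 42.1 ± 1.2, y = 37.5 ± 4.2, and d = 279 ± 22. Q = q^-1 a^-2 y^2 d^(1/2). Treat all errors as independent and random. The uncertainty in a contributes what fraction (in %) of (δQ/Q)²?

5.51%

(δQ/Q)² = (-1·δq/q)² + (-2·δa/a)² + (2·δy/y)² + (½·δd/d)²
  q term: (-1×0.0633)² = 0.00401
  a term: (-2×0.0285)² = 0.00325
  y term: (2×0.112)² = 0.0502
  d term: (0.5×0.0789)² = 0.00155
Total = 0.0590. Share from a = 0.00325/0.0590 = 0.0551.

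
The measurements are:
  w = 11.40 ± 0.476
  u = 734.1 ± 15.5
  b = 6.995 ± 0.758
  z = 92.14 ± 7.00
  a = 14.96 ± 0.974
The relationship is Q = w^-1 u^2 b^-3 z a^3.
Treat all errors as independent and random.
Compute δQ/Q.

0.391

Products/powers → add relative errors in quadrature, weighted by exponent:
  (-1·δw/w)² = (-1×0.0418)² = 0.00174;  (2·δu/u)² = (2×0.0211)² = 0.00178;  (-3·δb/b)² = (-3×0.108)² = 0.106;  (1·δz/z)² = (1×0.0760)² = 0.00577;  (3·δa/a)² = (3×0.0651)² = 0.0382
δQ/Q = √(0.153) = 0.391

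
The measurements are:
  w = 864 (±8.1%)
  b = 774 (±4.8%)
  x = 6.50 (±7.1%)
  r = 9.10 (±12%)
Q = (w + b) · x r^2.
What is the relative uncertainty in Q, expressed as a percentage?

25.5%

Let u = w + b = 1640. δu = √(δw² + δb²) = √(4900 + 1380) = 79.2, so δu/u = 0.0484.
Q is then a monomial in u, x, r:
δQ/Q = √((δu/u)² + (1·δx/x)² + (2·δr/r)²) = √(0.00234 + 0.00504 + 0.0576) = 0.255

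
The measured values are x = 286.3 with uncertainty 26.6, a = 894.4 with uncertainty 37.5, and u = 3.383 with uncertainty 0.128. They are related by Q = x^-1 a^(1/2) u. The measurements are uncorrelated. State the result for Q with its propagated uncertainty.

Q is a product of powers, so relative uncertainties combine in quadrature:
  (-1·δx/x)² = (-1×0.0929)² = 0.00863;  (½·δa/a)² = (0.5×0.0419)² = 0.000439;  (1·δu/u)² = (1×0.0378)² = 0.00143
δQ/Q = √(0.0105) = 0.102
Q = 0.3534, so δQ = 0.102 × 0.3534 = 0.0362.

0.3534 ± 0.0362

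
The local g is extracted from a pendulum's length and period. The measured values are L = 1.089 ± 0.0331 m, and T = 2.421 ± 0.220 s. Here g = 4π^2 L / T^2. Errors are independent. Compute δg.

g is a product of powers, so relative uncertainties combine in quadrature:
  (1·δL/L)² = (1×0.0304)² = 0.000924;  (-2·δT/T)² = (-2×0.0909)² = 0.0330
δg/g = √(0.0340) = 0.184
g = 7.335 m/s^2, so δg = 0.184 × 7.335 = 1.35 m/s^2.

1.35 m/s^2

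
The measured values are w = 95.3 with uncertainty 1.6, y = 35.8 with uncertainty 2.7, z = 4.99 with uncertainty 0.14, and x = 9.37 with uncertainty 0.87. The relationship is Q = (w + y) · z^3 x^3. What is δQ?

3.91e+06

Let u = w + y = 131. δu = √(δw² + δy²) = √(2.56 + 7.29) = 3.14, so δu/u = 0.0239.
Q is then a monomial in u, z, x:
δQ/Q = √((δu/u)² + (3·δz/z)² + (3·δx/x)²) = √(0.000573 + 0.00708 + 0.0776) = 0.292
Q = 1.34e+07, so δQ = 0.292 × 1.34e+07 = 3.91e+06.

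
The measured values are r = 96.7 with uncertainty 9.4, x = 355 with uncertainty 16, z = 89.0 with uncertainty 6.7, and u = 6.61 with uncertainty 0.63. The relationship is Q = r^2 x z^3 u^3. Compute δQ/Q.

0.415

Products/powers → add relative errors in quadrature, weighted by exponent:
  (2·δr/r)² = (2×0.0972)² = 0.0378;  (1·δx/x)² = (1×0.0451)² = 0.00203;  (3·δz/z)² = (3×0.0753)² = 0.0510;  (3·δu/u)² = (3×0.0953)² = 0.0818
δQ/Q = √(0.173) = 0.415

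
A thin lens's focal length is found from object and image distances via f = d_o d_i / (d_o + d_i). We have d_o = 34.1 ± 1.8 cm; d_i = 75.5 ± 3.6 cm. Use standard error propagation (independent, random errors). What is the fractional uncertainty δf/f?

∂f/∂d_o = (d_i/(d_o+d_i))² = 0.475;  ∂f/∂d_i = (d_o/(d_o+d_i))² = 0.0968
δf = √((∂f/∂d_o · δd_o)² + (∂f/∂d_i · δd_i)²) = √(0.730 + 0.121) = 0.923 cm
f = 23.5 cm, so δf/f = 0.923/23.5 = 0.0393.

0.0393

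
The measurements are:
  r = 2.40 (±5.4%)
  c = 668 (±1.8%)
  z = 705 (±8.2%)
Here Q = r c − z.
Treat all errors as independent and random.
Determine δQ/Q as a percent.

12.0%

Let p = r·c = 1600. δp/p = √((1·δr/r)² + (1·δc/c)²) = √(0.00292 + 0.000324) = 0.0569, so δp = 91.3.
Q = p − z: δQ = √(δp² + δz²) = √(8330 + 3340) = 108
Q = 898, so δQ/Q = 108/898 = 0.120.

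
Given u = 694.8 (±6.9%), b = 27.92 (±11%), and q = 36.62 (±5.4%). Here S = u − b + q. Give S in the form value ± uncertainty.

Absolute uncertainties add in quadrature for a linear combination:
  (δu)² = 2300;  (δb)² = 9.43;  (δq)² = 3.91
δS = √(2310) = 48.1
S = 703.5.

703.5 ± 48.1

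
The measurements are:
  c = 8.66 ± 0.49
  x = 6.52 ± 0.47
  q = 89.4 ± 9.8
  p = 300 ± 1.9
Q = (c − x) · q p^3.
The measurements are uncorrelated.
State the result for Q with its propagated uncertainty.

Let u = c − x = 2.14. δu = √(δc² + δx²) = √(0.240 + 0.221) = 0.679, so δu/u = 0.317.
Q is then a monomial in u, q, p:
δQ/Q = √((δu/u)² + (1·δq/q)² + (3·δp/p)²) = √(0.101 + 0.0120 + 0.000361) = 0.336
Q = 5.17e+09, so δQ = 0.336 × 5.17e+09 = 1.74e+09.

(5.17 ± 1.74) × 10^9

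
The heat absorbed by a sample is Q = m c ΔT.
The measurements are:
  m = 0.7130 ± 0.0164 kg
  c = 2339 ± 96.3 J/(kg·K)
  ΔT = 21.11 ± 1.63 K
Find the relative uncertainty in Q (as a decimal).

Products/powers → add relative errors in quadrature, weighted by exponent:
  (1·δm/m)² = (1×0.0230)² = 0.000529;  (1·δc/c)² = (1×0.0412)² = 0.00170;  (1·δΔT/ΔT)² = (1×0.0772)² = 0.00596
δQ/Q = √(0.00819) = 0.0905

0.0905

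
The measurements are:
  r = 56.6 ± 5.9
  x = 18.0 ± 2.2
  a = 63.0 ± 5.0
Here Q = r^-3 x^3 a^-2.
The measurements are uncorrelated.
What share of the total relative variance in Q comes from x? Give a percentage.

52.2%

(δQ/Q)² = (-3·δr/r)² + (3·δx/x)² + (-2·δa/a)²
  r term: (-3×0.104)² = 0.0978
  x term: (3×0.122)² = 0.134
  a term: (-2×0.0794)² = 0.0252
Total = 0.257. Share from x = 0.134/0.257 = 0.522.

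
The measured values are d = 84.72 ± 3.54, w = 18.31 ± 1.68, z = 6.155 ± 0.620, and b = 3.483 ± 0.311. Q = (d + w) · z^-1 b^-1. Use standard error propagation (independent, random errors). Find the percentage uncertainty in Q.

Let u = d + w = 103.0. δu = √(δd² + δw²) = √(12.5 + 2.82) = 3.92, so δu/u = 0.0380.
Q is then a monomial in u, z, b:
δQ/Q = √((δu/u)² + (-1·δz/z)² + (-1·δb/b)²) = √(0.00145 + 0.0101 + 0.00797) = 0.140

14.0%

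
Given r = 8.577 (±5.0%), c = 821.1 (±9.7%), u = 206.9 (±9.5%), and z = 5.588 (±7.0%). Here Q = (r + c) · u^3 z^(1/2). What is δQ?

Let w = r + c = 829.7. δw = √(δr² + δc²) = √(0.184 + 6340) = 79.6, so δw/w = 0.0960.
Q is then a monomial in w, u, z:
δQ/Q = √((δw/w)² + (3·δu/u)² + (½·δz/z)²) = √(0.00922 + 0.0812 + 0.00123) = 0.303
Q = 1.737e+10, so δQ = 0.303 × 1.737e+10 = 5.26e+09.

5.26e+09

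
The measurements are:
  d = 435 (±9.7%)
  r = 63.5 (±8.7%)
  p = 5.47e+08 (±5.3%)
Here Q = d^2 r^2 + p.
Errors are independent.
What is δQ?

Let w = d^2·r^2 = 7.63e+08. δw/w = √((2·δd/d)² + (2·δr/r)²) = √(0.0376 + 0.0303) = 0.261, so δw = 1.99e+08.
Q = w + p: δQ = √(δw² + δp²) = √(3.95e+16 + 8.4e+14) = 2.01e+08

2.01e+08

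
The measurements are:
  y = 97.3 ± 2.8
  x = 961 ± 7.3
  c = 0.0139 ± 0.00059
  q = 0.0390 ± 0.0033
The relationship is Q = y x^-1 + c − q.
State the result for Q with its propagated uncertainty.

Let p = y·x^-1 = 0.101. δp/p = √((1·δy/y)² + (-1·δx/x)²) = √(0.000828 + 5.77e-05) = 0.0298, so δp = 0.00301.
Q = p + c − q: δQ = √(δp² + δc² + δq²) = √(9.08e-06 + 3.48e-07 + 1.09e-05) = 0.00451
Q = 0.0761.

0.0761 ± 0.00451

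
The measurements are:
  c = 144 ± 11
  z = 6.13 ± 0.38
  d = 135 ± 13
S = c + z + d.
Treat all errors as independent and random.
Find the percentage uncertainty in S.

Sums and differences: (δS)² = Σ (cᵢ δxᵢ)².
  (δc)² = 121;  (δz)² = 0.144;  (δd)² = 169
δS = √(290) = 17.0
S = 285, so δS/S = 17.0/285 = 0.0597.

5.97%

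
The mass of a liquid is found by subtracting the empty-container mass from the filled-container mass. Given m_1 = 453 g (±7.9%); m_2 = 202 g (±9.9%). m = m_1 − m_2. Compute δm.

m is a linear combination, so absolute uncertainties add in quadrature:
  (δm_1)² = 1280;  (δm_2)² = 400
δm = √(1680) = 41.0 g

41.0 g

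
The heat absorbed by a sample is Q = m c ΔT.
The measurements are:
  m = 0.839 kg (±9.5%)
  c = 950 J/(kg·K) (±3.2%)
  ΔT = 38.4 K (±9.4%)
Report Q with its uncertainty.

Since Q is a product/quotient, work with relative uncertainties:
  (1·δm/m)² = (1×0.0950)² = 0.00903;  (1·δc/c)² = (1×0.0320)² = 0.00102;  (1·δΔT/ΔT)² = (1×0.0940)² = 0.00884
δQ/Q = √(0.0189) = 0.137
Q = 30600 J, so δQ = 0.137 × 30600 = 4210 J.

30600 ± 4210 J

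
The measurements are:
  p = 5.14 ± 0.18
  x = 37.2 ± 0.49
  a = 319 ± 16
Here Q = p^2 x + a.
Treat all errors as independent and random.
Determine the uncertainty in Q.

71.8

Let w = p^2·x = 983. δw/w = √((2·δp/p)² + (1·δx/x)²) = √(0.00491 + 0.000174) = 0.0713, so δw = 70.0.
Q = w + a: δQ = √(δw² + δa²) = √(4910 + 256) = 71.8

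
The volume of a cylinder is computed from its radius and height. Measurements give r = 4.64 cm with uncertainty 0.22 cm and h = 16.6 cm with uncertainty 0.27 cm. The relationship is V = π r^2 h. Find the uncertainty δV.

Each factor contributes (exponent × relative error)² to (δV/V)²:
  (2·δr/r)² = (2×0.0474)² = 0.00899;  (1·δh/h)² = (1×0.0163)² = 0.000265
δV/V = √(0.00926) = 0.0962
V = 1120 cm^3, so δV = 0.0962 × 1120 = 108 cm^3.

108 cm^3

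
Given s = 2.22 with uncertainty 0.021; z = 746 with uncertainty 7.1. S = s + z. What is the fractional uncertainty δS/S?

For a sum/difference, combine absolute errors in quadrature:
  (δs)² = 0.000441;  (δz)² = 50.4
δS = √(50.4) = 7.10
S = 748, so δS/S = 7.10/748 = 0.00949.

0.00949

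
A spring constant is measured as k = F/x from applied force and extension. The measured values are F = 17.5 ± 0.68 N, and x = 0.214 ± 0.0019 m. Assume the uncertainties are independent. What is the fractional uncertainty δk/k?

0.0399

Products/powers → add relative errors in quadrature, weighted by exponent:
  (1·δF/F)² = (1×0.0389)² = 0.00151;  (-1·δx/x)² = (-1×0.00888)² = 7.88e-05
δk/k = √(0.00159) = 0.0399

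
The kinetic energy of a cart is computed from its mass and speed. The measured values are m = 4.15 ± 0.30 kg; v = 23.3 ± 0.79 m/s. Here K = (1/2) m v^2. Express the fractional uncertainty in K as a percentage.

Since K is a product/quotient, work with relative uncertainties:
  (1·δm/m)² = (1×0.0723)² = 0.00523;  (2·δv/v)² = (2×0.0339)² = 0.00460
δK/K = √(0.00982) = 0.0991

9.91%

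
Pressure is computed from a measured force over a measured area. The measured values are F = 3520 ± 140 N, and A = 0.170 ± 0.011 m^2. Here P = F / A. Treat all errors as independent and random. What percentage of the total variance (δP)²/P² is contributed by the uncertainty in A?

(δP/P)² = (1·δF/F)² + (-1·δA/A)²
  F term: (1×0.0398)² = 0.00158
  A term: (-1×0.0647)² = 0.00419
Total = 0.00577. Share from A = 0.00419/0.00577 = 0.726.

72.6%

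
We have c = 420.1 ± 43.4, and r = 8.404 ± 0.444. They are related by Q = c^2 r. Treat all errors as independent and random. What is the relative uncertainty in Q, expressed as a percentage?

Relative error in a monomial: (δQ/Q)² = Σ (nᵢ · δxᵢ/xᵢ)².
  (2·δc/c)² = (2×0.103)² = 0.0427;  (1·δr/r)² = (1×0.0528)² = 0.00279
δQ/Q = √(0.0455) = 0.213

21.3%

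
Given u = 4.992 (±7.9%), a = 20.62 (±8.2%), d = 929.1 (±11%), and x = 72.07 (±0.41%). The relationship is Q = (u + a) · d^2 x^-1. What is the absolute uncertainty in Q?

Let w = u + a = 25.61. δw = √(δu² + δa²) = √(0.156 + 2.86) = 1.74, so δw/w = 0.0678.
Q is then a monomial in w, d, x:
δQ/Q = √((δw/w)² + (2·δd/d)² + (-1·δx/x)²) = √(0.00460 + 0.0484 + 1.68e-05) = 0.230
Q = 306800, so δQ = 0.230 × 306800 = 70600.

70600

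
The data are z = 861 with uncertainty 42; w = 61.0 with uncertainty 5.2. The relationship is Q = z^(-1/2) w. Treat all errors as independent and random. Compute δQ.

0.184

Relative error in a monomial: (δQ/Q)² = Σ (nᵢ · δxᵢ/xᵢ)².
  (−½·δz/z)² = (-0.5×0.0488)² = 0.000595;  (1·δw/w)² = (1×0.0852)² = 0.00727
δQ/Q = √(0.00786) = 0.0887
Q = 2.08, so δQ = 0.0887 × 2.08 = 0.184.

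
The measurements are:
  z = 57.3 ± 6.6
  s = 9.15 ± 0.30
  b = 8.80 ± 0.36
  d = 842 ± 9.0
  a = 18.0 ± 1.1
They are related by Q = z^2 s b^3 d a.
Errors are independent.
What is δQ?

8.39e+10

Relative error in a monomial: (δQ/Q)² = Σ (nᵢ · δxᵢ/xᵢ)².
  (2·δz/z)² = (2×0.115)² = 0.0531;  (1·δs/s)² = (1×0.0328)² = 0.00107;  (3·δb/b)² = (3×0.0409)² = 0.0151;  (1·δd/d)² = (1×0.0107)² = 0.000114;  (1·δa/a)² = (1×0.0611)² = 0.00373
δQ/Q = √(0.0731) = 0.270
Q = 3.1e+11, so δQ = 0.270 × 3.1e+11 = 8.39e+10.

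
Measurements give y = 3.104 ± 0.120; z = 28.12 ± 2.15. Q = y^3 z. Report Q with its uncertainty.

841.0 ± 117

For a monomial Q ∝ y^3, z, fractional errors add in quadrature:
  (3·δy/y)² = (3×0.0387)² = 0.0135;  (1·δz/z)² = (1×0.0765)² = 0.00585
δQ/Q = √(0.0193) = 0.139
Q = 841.0, so δQ = 0.139 × 841.0 = 117.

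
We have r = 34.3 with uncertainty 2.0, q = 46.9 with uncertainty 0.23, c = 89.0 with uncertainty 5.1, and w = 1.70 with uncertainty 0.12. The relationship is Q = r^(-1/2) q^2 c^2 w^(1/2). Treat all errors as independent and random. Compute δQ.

4.8e+05

Each factor contributes (exponent × relative error)² to (δQ/Q)²:
  (−½·δr/r)² = (-0.5×0.0583)² = 0.000850;  (2·δq/q)² = (2×0.00490)² = 9.62e-05;  (2·δc/c)² = (2×0.0573)² = 0.0131;  (½·δw/w)² = (0.5×0.0706)² = 0.00125
δQ/Q = √(0.0153) = 0.124
Q = 3.88e+06, so δQ = 0.124 × 3.88e+06 = 4.8e+05.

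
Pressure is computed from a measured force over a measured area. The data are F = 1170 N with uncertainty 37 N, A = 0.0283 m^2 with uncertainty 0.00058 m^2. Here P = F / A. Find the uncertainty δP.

1560 Pa

Each factor contributes (exponent × relative error)² to (δP/P)²:
  (1·δF/F)² = (1×0.0316)² = 0.00100;  (-1·δA/A)² = (-1×0.0205)² = 0.000420
δP/P = √(0.00142) = 0.0377
P = 41300 Pa, so δP = 0.0377 × 41300 = 1560 Pa.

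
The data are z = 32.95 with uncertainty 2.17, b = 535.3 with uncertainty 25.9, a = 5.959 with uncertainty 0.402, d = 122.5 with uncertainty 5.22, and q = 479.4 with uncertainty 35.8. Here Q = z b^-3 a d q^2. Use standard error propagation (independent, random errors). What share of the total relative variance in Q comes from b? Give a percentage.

(δQ/Q)² = (1·δz/z)² + (-3·δb/b)² + (1·δa/a)² + (1·δd/d)² + (2·δq/q)²
  z term: (1×0.0659)² = 0.00434
  b term: (-3×0.0484)² = 0.0211
  a term: (1×0.0675)² = 0.00455
  d term: (1×0.0426)² = 0.00182
  q term: (2×0.0747)² = 0.0223
Total = 0.0541. Share from b = 0.0211/0.0541 = 0.390.

39.0%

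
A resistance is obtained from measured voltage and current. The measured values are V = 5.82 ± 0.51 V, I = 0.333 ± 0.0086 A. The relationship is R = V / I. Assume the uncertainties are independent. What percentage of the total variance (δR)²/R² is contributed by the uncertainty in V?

(δR/R)² = (1·δV/V)² + (-1·δI/I)²
  V term: (1×0.0876)² = 0.00768
  I term: (-1×0.0258)² = 0.000667
Total = 0.00835. Share from V = 0.00768/0.00835 = 0.920.

92.0%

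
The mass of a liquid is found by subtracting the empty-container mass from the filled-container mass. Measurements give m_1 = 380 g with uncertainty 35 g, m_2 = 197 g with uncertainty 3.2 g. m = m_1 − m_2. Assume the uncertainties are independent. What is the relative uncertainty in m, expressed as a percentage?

19.2%

Sums and differences: (δm)² = Σ (cᵢ δxᵢ)².
  (δm_1)² = 1220;  (δm_2)² = 10.2
δm = √(1240) = 35.1 g
m = 183 g, so δm/m = 35.1/183 = 0.192.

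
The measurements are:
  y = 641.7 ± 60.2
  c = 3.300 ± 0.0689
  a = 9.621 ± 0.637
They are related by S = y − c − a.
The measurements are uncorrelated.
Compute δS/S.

0.0957

For a sum/difference, combine absolute errors in quadrature:
  (δy)² = 3620;  (δc)² = 0.00475;  (δa)² = 0.406
δS = √(3620) = 60.2
S = 628.8, so δS/S = 60.2/628.8 = 0.0957.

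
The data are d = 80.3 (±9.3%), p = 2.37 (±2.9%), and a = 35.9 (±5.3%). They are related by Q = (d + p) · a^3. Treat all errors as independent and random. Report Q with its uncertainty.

(3.82 ± 0.699) × 10^6

Let u = d + p = 82.7. δu = √(δd² + δp²) = √(55.8 + 0.00472) = 7.47, so δu/u = 0.0903.
Q is then a monomial in u, a:
δQ/Q = √((δu/u)² + (3·δa/a)²) = √(0.00816 + 0.0253) = 0.183
Q = 3.82e+06, so δQ = 0.183 × 3.82e+06 = 6.99e+05.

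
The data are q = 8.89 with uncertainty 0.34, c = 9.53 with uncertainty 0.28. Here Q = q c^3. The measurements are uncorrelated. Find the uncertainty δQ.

739

Each factor contributes (exponent × relative error)² to (δQ/Q)²:
  (1·δq/q)² = (1×0.0382)² = 0.00146;  (3·δc/c)² = (3×0.0294)² = 0.00777
δQ/Q = √(0.00923) = 0.0961
Q = 7690, so δQ = 0.0961 × 7690 = 739.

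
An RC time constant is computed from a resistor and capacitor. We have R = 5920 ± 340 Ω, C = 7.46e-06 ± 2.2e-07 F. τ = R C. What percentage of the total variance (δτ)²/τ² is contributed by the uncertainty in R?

79.1%

(δτ/τ)² = (1·δR/R)² + (1·δC/C)²
  R term: (1×0.0574)² = 0.00330
  C term: (1×0.0295)² = 0.000870
Total = 0.00417. Share from R = 0.00330/0.00417 = 0.791.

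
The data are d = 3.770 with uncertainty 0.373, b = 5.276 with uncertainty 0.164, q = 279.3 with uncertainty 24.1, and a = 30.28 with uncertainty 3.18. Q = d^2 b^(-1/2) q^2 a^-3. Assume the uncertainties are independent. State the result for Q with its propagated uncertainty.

17.39 ± 7.14

Products/powers → add relative errors in quadrature, weighted by exponent:
  (2·δd/d)² = (2×0.0989)² = 0.0392;  (−½·δb/b)² = (-0.5×0.0311)² = 0.000242;  (2·δq/q)² = (2×0.0863)² = 0.0298;  (-3·δa/a)² = (-3×0.105)² = 0.0993
δQ/Q = √(0.168) = 0.410
Q = 17.39, so δQ = 0.410 × 17.39 = 7.14.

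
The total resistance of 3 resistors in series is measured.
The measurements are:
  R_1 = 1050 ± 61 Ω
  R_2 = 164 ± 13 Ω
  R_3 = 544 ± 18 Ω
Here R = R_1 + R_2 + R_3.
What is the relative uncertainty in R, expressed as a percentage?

3.69%

Sums and differences: (δR)² = Σ (cᵢ δxᵢ)².
  (δR_1)² = 3720;  (δR_2)² = 169;  (δR_3)² = 324
δR = √(4210) = 64.9 Ω
R = 1760 Ω, so δR/R = 64.9/1760 = 0.0369.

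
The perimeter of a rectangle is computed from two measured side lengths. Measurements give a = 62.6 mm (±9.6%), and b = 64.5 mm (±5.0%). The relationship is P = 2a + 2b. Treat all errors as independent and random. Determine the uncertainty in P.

Each term contributes (cᵢ δxᵢ)² to (δP)²:
  (2·δa)² = 144;  (2·δb)² = 41.6
δP = √(186) = 13.6 mm

13.6 mm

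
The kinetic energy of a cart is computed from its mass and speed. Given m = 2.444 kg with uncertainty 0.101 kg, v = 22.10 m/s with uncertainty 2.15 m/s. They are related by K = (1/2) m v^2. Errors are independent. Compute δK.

Since K is a product/quotient, work with relative uncertainties:
  (1·δm/m)² = (1×0.0413)² = 0.00171;  (2·δv/v)² = (2×0.0973)² = 0.0379
δK/K = √(0.0396) = 0.199
K = 596.8 J, so δK = 0.199 × 596.8 = 119 J.

119 J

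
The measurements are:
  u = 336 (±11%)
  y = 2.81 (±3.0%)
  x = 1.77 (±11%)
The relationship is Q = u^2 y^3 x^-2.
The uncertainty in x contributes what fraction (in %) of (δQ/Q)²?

46.1%

(δQ/Q)² = (2·δu/u)² + (3·δy/y)² + (-2·δx/x)²
  u term: (2×0.110)² = 0.0484
  y term: (3×0.0300)² = 0.00810
  x term: (-2×0.110)² = 0.0484
Total = 0.105. Share from x = 0.0484/0.105 = 0.461.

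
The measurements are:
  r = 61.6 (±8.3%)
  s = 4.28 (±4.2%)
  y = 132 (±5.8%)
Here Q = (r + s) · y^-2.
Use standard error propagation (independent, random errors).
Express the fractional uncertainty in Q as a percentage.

Let u = r + s = 65.9. δu = √(δr² + δs²) = √(26.1 + 0.0323) = 5.12, so δu/u = 0.0777.
Q is then a monomial in u, y:
δQ/Q = √((δu/u)² + (-2·δy/y)²) = √(0.00603 + 0.0135) = 0.140

14.0%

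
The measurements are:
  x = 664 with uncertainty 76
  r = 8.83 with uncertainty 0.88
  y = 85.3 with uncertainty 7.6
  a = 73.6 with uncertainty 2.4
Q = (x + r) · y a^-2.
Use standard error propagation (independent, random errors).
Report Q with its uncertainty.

10.6 ± 1.67

Let u = x + r = 673. δu = √(δx² + δr²) = √(5780 + 0.774) = 76.0, so δu/u = 0.113.
Q is then a monomial in u, y, a:
δQ/Q = √((δu/u)² + (1·δy/y)² + (-2·δa/a)²) = √(0.0128 + 0.00794 + 0.00425) = 0.158
Q = 10.6, so δQ = 0.158 × 10.6 = 1.67.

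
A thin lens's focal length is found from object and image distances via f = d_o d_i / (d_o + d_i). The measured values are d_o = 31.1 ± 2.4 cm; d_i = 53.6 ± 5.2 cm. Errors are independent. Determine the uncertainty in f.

∂f/∂d_o = (d_i/(d_o+d_i))² = 0.400;  ∂f/∂d_i = (d_o/(d_o+d_i))² = 0.135
δf = √((∂f/∂d_o · δd_o)² + (∂f/∂d_i · δd_i)²) = √(0.924 + 0.491) = 1.19 cm

1.19 cm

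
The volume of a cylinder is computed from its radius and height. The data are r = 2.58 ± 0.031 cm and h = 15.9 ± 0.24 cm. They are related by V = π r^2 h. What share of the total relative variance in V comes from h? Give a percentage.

(δV/V)² = (2·δr/r)² + (1·δh/h)²
  r term: (2×0.0120)² = 0.000577
  h term: (1×0.0151)² = 0.000228
Total = 0.000805. Share from h = 0.000228/0.000805 = 0.283.

28.3%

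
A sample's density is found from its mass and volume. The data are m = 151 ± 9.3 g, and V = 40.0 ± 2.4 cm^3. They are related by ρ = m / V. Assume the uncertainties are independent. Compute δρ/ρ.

0.0860

Each factor contributes (exponent × relative error)² to (δρ/ρ)²:
  (1·δm/m)² = (1×0.0616)² = 0.00379;  (-1·δV/V)² = (-1×0.0600)² = 0.00360
δρ/ρ = √(0.00739) = 0.0860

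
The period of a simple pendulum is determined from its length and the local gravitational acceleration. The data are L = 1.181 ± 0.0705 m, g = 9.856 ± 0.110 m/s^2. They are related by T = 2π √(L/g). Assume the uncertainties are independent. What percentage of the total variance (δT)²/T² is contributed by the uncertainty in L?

96.6%

(δT/T)² = (½·δL/L)² + (−½·δg/g)²
  L term: (0.5×0.0597)² = 0.000891
  g term: (-0.5×0.0112)² = 3.11e-05
Total = 0.000922. Share from L = 0.000891/0.000922 = 0.966.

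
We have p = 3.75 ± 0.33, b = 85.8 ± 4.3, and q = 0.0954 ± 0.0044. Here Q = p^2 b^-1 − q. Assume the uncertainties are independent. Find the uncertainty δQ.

0.0303

Let w = p^2·b^-1 = 0.164. δw/w = √((2·δp/p)² + (-1·δb/b)²) = √(0.0310 + 0.00251) = 0.183, so δw = 0.0300.
Q = w − q: δQ = √(δw² + δq²) = √(0.000900 + 1.94e-05) = 0.0303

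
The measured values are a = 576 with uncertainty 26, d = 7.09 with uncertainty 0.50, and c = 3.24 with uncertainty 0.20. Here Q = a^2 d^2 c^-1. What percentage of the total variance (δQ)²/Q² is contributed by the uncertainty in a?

25.6%

(δQ/Q)² = (2·δa/a)² + (2·δd/d)² + (-1·δc/c)²
  a term: (2×0.0451)² = 0.00815
  d term: (2×0.0705)² = 0.0199
  c term: (-1×0.0617)² = 0.00381
Total = 0.0319. Share from a = 0.00815/0.0319 = 0.256.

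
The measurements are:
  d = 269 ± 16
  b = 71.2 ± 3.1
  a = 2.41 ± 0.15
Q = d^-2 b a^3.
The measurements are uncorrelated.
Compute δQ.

Relative error in a monomial: (δQ/Q)² = Σ (nᵢ · δxᵢ/xᵢ)².
  (-2·δd/d)² = (-2×0.0595)² = 0.0142;  (1·δb/b)² = (1×0.0435)² = 0.00190;  (3·δa/a)² = (3×0.0622)² = 0.0349
δQ/Q = √(0.0509) = 0.226
Q = 0.0138, so δQ = 0.226 × 0.0138 = 0.00311.

0.00311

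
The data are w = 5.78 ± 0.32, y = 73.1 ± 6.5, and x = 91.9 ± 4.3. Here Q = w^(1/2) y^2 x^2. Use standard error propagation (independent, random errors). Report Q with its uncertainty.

Since Q is a product/quotient, work with relative uncertainties:
  (½·δw/w)² = (0.5×0.0554)² = 0.000766;  (2·δy/y)² = (2×0.0889)² = 0.0316;  (2·δx/x)² = (2×0.0468)² = 0.00876
δQ/Q = √(0.0412) = 0.203
Q = 1.08e+08, so δQ = 0.203 × 1.08e+08 = 2.2e+07.

(1.08 ± 0.220) × 10^8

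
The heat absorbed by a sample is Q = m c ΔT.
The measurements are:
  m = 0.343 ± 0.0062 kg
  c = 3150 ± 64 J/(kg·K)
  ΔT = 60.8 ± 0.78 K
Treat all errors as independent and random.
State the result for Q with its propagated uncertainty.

For a monomial Q ∝ m, c, ΔT, fractional errors add in quadrature:
  (1·δm/m)² = (1×0.0181)² = 0.000327;  (1·δc/c)² = (1×0.0203)² = 0.000413;  (1·δΔT/ΔT)² = (1×0.0128)² = 0.000165
δQ/Q = √(0.000904) = 0.0301
Q = 65700 J, so δQ = 0.0301 × 65700 = 1980 J.

65700 ± 1980 J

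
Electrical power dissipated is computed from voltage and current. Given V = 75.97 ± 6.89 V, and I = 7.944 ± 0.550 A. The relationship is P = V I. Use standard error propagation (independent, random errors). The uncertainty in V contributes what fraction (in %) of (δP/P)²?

(δP/P)² = (1·δV/V)² + (1·δI/I)²
  V term: (1×0.0907)² = 0.00823
  I term: (1×0.0692)² = 0.00479
Total = 0.0130. Share from V = 0.00823/0.0130 = 0.632.

63.2%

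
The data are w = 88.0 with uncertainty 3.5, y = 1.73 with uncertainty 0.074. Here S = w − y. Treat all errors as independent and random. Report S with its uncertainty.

S is a linear combination, so absolute uncertainties add in quadrature:
  (δw)² = 12.2;  (δy)² = 0.00548
δS = √(12.3) = 3.50
S = 86.3.

86.3 ± 3.50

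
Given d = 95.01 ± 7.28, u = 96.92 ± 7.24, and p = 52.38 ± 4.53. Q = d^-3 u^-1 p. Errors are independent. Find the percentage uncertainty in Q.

Q is a product of powers, so relative uncertainties combine in quadrature:
  (-3·δd/d)² = (-3×0.0766)² = 0.0528;  (-1·δu/u)² = (-1×0.0747)² = 0.00558;  (1·δp/p)² = (1×0.0865)² = 0.00748
δQ/Q = √(0.0659) = 0.257

25.7%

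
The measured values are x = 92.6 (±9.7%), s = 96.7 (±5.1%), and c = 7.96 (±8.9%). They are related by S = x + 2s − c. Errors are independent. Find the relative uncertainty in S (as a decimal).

S is a linear combination, so absolute uncertainties add in quadrature:
  (δx)² = 80.7;  (2·δs)² = 97.3;  (δc)² = 0.502
δS = √(178) = 13.4
S = 278, so δS/S = 13.4/278 = 0.0480.

0.0480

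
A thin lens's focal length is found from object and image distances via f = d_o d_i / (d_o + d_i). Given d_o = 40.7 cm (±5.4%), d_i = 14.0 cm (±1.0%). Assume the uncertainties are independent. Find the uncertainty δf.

0.164 cm

∂f/∂d_o = (d_i/(d_o+d_i))² = 0.0655;  ∂f/∂d_i = (d_o/(d_o+d_i))² = 0.554
δf = √((∂f/∂d_o · δd_o)² + (∂f/∂d_i · δd_i)²) = √(0.0207 + 0.00601) = 0.164 cm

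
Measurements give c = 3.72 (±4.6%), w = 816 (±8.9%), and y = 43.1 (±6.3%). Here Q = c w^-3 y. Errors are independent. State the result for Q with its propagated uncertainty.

(2.95 ± 0.821) × 10^-7

Each factor contributes (exponent × relative error)² to (δQ/Q)²:
  (1·δc/c)² = (1×0.0460)² = 0.00212;  (-3·δw/w)² = (-3×0.0890)² = 0.0713;  (1·δy/y)² = (1×0.0630)² = 0.00397
δQ/Q = √(0.0774) = 0.278
Q = 2.95e-07, so δQ = 0.278 × 2.95e-07 = 8.21e-08.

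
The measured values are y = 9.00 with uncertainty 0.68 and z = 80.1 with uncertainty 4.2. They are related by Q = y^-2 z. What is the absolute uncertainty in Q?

0.158

For a monomial Q ∝ y^-2, z, fractional errors add in quadrature:
  (-2·δy/y)² = (-2×0.0756)² = 0.0228;  (1·δz/z)² = (1×0.0524)² = 0.00275
δQ/Q = √(0.0256) = 0.160
Q = 0.989, so δQ = 0.160 × 0.989 = 0.158.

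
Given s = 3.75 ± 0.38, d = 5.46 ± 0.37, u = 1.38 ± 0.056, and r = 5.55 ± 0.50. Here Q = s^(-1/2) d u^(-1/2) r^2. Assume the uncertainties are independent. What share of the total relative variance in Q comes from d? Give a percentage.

(δQ/Q)² = (−½·δs/s)² + (1·δd/d)² + (−½·δu/u)² + (2·δr/r)²
  s term: (-0.5×0.101)² = 0.00257
  d term: (1×0.0678)² = 0.00459
  u term: (-0.5×0.0406)² = 0.000412
  r term: (2×0.0901)² = 0.0325
Total = 0.0400. Share from d = 0.00459/0.0400 = 0.115.

11.5%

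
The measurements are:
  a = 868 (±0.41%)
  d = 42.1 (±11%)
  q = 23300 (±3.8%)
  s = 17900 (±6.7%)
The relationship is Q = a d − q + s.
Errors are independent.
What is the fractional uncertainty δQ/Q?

Let p = a·d = 36500. δp/p = √((1·δa/a)² + (1·δd/d)²) = √(1.68e-05 + 0.0121) = 0.110, so δp = 4020.
Q = p − q + s: δQ = √(δp² + δq² + δs²) = √(1.62e+07 + 7.84e+05 + 1.44e+06) = 4290
Q = 31100, so δQ/Q = 4290/31100 = 0.138.

0.138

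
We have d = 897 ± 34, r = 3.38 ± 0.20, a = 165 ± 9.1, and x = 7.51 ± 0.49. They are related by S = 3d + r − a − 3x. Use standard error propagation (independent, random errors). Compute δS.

Each term contributes (cᵢ δxᵢ)² to (δS)²:
  (3·δd)² = 10400;  (δr)² = 0.0400;  (δa)² = 82.8;  (3·δx)² = 2.16
δS = √(10500) = 102

102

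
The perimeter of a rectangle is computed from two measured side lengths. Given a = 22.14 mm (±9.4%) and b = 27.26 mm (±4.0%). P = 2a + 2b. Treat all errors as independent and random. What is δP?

4.70 mm

For a sum/difference, combine absolute errors in quadrature:
  (2·δa)² = 17.3;  (2·δb)² = 4.76
δP = √(22.1) = 4.70 mm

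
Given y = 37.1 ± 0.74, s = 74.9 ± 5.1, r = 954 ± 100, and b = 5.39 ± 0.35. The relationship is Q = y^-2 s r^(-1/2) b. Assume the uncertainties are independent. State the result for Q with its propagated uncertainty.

Products/powers → add relative errors in quadrature, weighted by exponent:
  (-2·δy/y)² = (-2×0.0199)² = 0.00159;  (1·δs/s)² = (1×0.0681)² = 0.00464;  (−½·δr/r)² = (-0.5×0.105)² = 0.00275;  (1·δb/b)² = (1×0.0649)² = 0.00422
δQ/Q = √(0.0132) = 0.115
Q = 0.00950, so δQ = 0.115 × 0.00950 = 0.00109.

0.00950 ± 0.00109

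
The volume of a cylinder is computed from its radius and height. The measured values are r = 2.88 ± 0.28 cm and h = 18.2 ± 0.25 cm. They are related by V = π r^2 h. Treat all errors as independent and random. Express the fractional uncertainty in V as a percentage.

Relative error in a monomial: (δV/V)² = Σ (nᵢ · δxᵢ/xᵢ)².
  (2·δr/r)² = (2×0.0972)² = 0.0378;  (1·δh/h)² = (1×0.0137)² = 0.000189
δV/V = √(0.0380) = 0.195

19.5%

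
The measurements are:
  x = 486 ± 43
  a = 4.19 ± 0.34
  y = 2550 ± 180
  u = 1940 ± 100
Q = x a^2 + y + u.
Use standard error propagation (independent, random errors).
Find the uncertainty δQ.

1590

Let p = x·a^2 = 8530. δp/p = √((1·δx/x)² + (2·δa/a)²) = √(0.00783 + 0.0263) = 0.185, so δp = 1580.
Q = p + y + u: δQ = √(δp² + δy² + δu²) = √(2.49e+06 + 32400 + 10000) = 1590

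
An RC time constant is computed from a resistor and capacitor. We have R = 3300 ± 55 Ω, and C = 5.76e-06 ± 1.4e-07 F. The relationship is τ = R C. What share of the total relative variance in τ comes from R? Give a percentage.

32.0%

(δτ/τ)² = (1·δR/R)² + (1·δC/C)²
  R term: (1×0.0167)² = 0.000278
  C term: (1×0.0243)² = 0.000591
Total = 0.000869. Share from R = 0.000278/0.000869 = 0.320.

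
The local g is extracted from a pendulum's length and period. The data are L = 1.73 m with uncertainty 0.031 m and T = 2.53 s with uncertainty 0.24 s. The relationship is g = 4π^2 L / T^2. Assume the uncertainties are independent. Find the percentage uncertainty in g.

19.1%

g is a product of powers, so relative uncertainties combine in quadrature:
  (1·δL/L)² = (1×0.0179)² = 0.000321;  (-2·δT/T)² = (-2×0.0949)² = 0.0360
δg/g = √(0.0363) = 0.191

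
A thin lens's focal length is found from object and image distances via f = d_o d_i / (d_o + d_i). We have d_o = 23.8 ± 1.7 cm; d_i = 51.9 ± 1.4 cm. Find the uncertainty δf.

∂f/∂d_o = (d_i/(d_o+d_i))² = 0.470;  ∂f/∂d_i = (d_o/(d_o+d_i))² = 0.0988
δf = √((∂f/∂d_o · δd_o)² + (∂f/∂d_i · δd_i)²) = √(0.639 + 0.0192) = 0.811 cm

0.811 cm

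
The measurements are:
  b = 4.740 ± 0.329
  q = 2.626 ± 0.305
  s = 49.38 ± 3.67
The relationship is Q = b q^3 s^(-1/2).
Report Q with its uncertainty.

12.21 ± 4.36

Q is a product of powers, so relative uncertainties combine in quadrature:
  (1·δb/b)² = (1×0.0694)² = 0.00482;  (3·δq/q)² = (3×0.116)² = 0.121;  (−½·δs/s)² = (-0.5×0.0743)² = 0.00138
δQ/Q = √(0.128) = 0.357
Q = 12.21, so δQ = 0.357 × 12.21 = 4.36.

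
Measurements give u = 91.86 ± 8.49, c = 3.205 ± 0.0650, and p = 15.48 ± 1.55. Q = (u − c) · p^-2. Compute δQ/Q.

0.222

Let w = u − c = 88.66. δw = √(δu² + δc²) = √(72.1 + 0.00423) = 8.49, so δw/w = 0.0958.
Q is then a monomial in w, p:
δQ/Q = √((δw/w)² + (-2·δp/p)²) = √(0.00917 + 0.0401) = 0.222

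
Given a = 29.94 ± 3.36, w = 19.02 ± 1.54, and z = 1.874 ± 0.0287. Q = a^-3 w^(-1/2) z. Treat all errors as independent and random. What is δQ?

5.43e-06

Q is a product of powers, so relative uncertainties combine in quadrature:
  (-3·δa/a)² = (-3×0.112)² = 0.113;  (−½·δw/w)² = (-0.5×0.0810)² = 0.00164;  (1·δz/z)² = (1×0.0153)² = 0.000235
δQ/Q = √(0.115) = 0.339
Q = 1.601e-05, so δQ = 0.339 × 1.601e-05 = 5.43e-06.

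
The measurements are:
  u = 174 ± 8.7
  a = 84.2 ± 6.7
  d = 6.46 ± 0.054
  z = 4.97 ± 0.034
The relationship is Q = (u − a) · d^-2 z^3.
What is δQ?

Let w = u − a = 89.8. δw = √(δu² + δa²) = √(75.7 + 44.9) = 11.0, so δw/w = 0.122.
Q is then a monomial in w, d, z:
δQ/Q = √((δw/w)² + (-2·δd/d)² + (3·δz/z)²) = √(0.0150 + 0.000280 + 0.000421) = 0.125
Q = 264, so δQ = 0.125 × 264 = 33.1.

33.1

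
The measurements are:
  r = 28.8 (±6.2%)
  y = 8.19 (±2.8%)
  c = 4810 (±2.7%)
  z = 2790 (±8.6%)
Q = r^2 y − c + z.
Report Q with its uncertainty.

Let p = r^2·y = 6790. δp/p = √((2·δr/r)² + (1·δy/y)²) = √(0.0154 + 0.000784) = 0.127, so δp = 864.
Q = p − c + z: δQ = √(δp² + δc² + δz²) = √(7.46e+05 + 16900 + 57600) = 906
Q = 4770.

4770 ± 906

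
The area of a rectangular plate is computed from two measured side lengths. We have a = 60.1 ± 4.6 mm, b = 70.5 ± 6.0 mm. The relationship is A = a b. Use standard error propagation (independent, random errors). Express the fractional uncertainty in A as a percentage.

11.4%

For a monomial A ∝ a, b, fractional errors add in quadrature:
  (1·δa/a)² = (1×0.0765)² = 0.00586;  (1·δb/b)² = (1×0.0851)² = 0.00724
δA/A = √(0.0131) = 0.114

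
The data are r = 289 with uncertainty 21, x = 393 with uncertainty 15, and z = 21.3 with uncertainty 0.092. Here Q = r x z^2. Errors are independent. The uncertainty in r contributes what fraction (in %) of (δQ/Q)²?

(δQ/Q)² = (1·δr/r)² + (1·δx/x)² + (2·δz/z)²
  r term: (1×0.0727)² = 0.00528
  x term: (1×0.0382)² = 0.00146
  z term: (2×0.00432)² = 7.46e-05
Total = 0.00681. Share from r = 0.00528/0.00681 = 0.775.

77.5%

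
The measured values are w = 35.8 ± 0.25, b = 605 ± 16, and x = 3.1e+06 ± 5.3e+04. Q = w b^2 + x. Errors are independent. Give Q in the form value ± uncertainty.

Let p = w·b^2 = 1.31e+07. δp/p = √((1·δw/w)² + (2·δb/b)²) = √(4.88e-05 + 0.00280) = 0.0534, so δp = 6.99e+05.
Q = p + x: δQ = √(δp² + δx²) = √(4.89e+11 + 2.81e+09) = 7.01e+05
Q = 1.62e+07.

(1.62 ± 0.0701) × 10^7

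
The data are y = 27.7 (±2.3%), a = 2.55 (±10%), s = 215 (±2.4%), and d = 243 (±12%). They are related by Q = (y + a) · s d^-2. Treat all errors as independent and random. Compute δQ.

0.0267

Let u = y + a = 30.2. δu = √(δy² + δa²) = √(0.406 + 0.0650) = 0.686, so δu/u = 0.0227.
Q is then a monomial in u, s, d:
δQ/Q = √((δu/u)² + (1·δs/s)² + (-2·δd/d)²) = √(0.000515 + 0.000576 + 0.0576) = 0.242
Q = 0.110, so δQ = 0.242 × 0.110 = 0.0267.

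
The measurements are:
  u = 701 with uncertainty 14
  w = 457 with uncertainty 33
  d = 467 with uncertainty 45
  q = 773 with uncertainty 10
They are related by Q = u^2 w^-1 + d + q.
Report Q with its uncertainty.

Let p = u^2·w^-1 = 1080. δp/p = √((2·δu/u)² + (-1·δw/w)²) = √(0.00160 + 0.00521) = 0.0825, so δp = 88.7.
Q = p + d + q: δQ = √(δp² + δd² + δq²) = √(7870 + 2020 + 100) = 100.0
Q = 2320.

2320 ± 100.0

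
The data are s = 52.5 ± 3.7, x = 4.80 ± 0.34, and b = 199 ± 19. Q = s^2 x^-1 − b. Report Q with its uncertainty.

Let p = s^2·x^-1 = 574. δp/p = √((2·δs/s)² + (-1·δx/x)²) = √(0.0199 + 0.00502) = 0.158, so δp = 90.6.
Q = p − b: δQ = √(δp² + δb²) = √(8210 + 361) = 92.6
Q = 375.

375 ± 92.6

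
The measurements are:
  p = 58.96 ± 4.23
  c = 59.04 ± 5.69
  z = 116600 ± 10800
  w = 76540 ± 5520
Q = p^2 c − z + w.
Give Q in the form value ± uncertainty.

165200 ± 37500

Let h = p^2·c = 205200. δh/h = √((2·δp/p)² + (1·δc/c)²) = √(0.0206 + 0.00929) = 0.173, so δh = 35500.
Q = h − z + w: δQ = √(δh² + δz² + δw²) = √(1.26e+09 + 1.17e+08 + 3.05e+07) = 37500
Q = 165200.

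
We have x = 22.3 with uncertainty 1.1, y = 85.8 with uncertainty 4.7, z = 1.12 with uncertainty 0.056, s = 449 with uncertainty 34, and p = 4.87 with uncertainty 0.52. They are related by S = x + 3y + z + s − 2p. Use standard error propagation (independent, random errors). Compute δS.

36.8

Absolute uncertainties add in quadrature for a linear combination:
  (δx)² = 1.21;  (3·δy)² = 199;  (δz)² = 0.00314;  (δs)² = 1160;  (2·δp)² = 1.08
δS = √(1360) = 36.8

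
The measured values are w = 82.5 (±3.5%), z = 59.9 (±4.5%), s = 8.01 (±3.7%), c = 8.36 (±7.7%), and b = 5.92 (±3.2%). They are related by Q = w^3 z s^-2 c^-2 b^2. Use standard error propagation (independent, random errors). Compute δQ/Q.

Since Q is a product/quotient, work with relative uncertainties:
  (3·δw/w)² = (3×0.0350)² = 0.0110;  (1·δz/z)² = (1×0.0450)² = 0.00202;  (-2·δs/s)² = (-2×0.0370)² = 0.00548;  (-2·δc/c)² = (-2×0.0770)² = 0.0237;  (2·δb/b)² = (2×0.0320)² = 0.00410
δQ/Q = √(0.0463) = 0.215

0.215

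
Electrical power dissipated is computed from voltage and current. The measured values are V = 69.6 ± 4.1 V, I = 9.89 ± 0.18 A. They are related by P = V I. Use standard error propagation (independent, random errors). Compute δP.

Products/powers → add relative errors in quadrature, weighted by exponent:
  (1·δV/V)² = (1×0.0589)² = 0.00347;  (1·δI/I)² = (1×0.0182)² = 0.000331
δP/P = √(0.00380) = 0.0617
P = 688 W, so δP = 0.0617 × 688 = 42.4 W.

42.4 W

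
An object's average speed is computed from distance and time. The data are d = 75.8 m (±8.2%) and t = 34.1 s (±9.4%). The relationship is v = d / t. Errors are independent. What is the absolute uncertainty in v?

0.277 m/s

v is a product of powers, so relative uncertainties combine in quadrature:
  (1·δd/d)² = (1×0.0820)² = 0.00672;  (-1·δt/t)² = (-1×0.0940)² = 0.00884
δv/v = √(0.0156) = 0.125
v = 2.22 m/s, so δv = 0.125 × 2.22 = 0.277 m/s.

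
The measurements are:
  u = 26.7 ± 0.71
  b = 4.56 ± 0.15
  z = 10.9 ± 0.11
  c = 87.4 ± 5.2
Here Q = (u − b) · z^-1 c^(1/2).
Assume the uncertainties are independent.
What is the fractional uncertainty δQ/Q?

0.0454

Let w = u − b = 22.1. δw = √(δu² + δb²) = √(0.504 + 0.0225) = 0.726, so δw/w = 0.0328.
Q is then a monomial in w, z, c:
δQ/Q = √((δw/w)² + (-1·δz/z)² + (½·δc/c)²) = √(0.00107 + 0.000102 + 0.000885) = 0.0454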